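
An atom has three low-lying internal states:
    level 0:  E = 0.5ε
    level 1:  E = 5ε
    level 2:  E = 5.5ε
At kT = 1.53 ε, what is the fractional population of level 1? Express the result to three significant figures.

0.0484

Eᵢ/kT = 0.32680, 3.2680, 3.5948.
Z = Σ e^(−Eᵢ/kT) = e^(−0.32680) + e^(−3.2680) + e^(−3.5948) = 0.72123 + 0.038083 + 0.027466 = 0.78678.
P₁ = e^(−E₁/kT) / Z = 0.038083/0.78678 = 0.0484.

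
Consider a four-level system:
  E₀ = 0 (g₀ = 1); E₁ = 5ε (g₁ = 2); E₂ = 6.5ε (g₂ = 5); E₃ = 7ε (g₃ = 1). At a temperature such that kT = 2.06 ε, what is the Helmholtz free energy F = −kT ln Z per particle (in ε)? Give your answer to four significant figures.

-0.7269 ε

Eᵢ/kT = 0, 2.42718, 3.15534, 3.39806.
Z = Σ gᵢe^(−Eᵢ/kT) = 1·e^(−0) + 2·e^(−2.42718) + 5·e^(−3.15534) + 1·e^(−3.39806) = 1.00000 + 0.176571 + 0.213120 + 0.0334381 = 1.42313.
F = −kT ln Z = −2.06 × ln(1.42313) = −2.06 × 0.352859 = -0.7269 ε.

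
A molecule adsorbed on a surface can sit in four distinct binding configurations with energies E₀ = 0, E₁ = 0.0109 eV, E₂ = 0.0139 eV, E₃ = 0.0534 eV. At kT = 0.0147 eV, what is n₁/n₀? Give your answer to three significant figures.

n₁/n₀ = exp[−(E₁−E₀)/kT] = exp(−(0.0109 eV)/(0.0147 eV)) = exp(-0.74150) = 0.476.

0.476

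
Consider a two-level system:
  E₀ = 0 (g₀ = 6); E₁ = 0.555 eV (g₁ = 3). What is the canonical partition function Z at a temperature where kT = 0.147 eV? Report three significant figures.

Z = 6.07

Eᵢ/kT = 0, 3.7755.
Z = Σ gᵢe^(−Eᵢ/kT) = 6·e^(−0) + 3·e^(−3.7755) = 6.0000 + 0.068777 = 6.0688.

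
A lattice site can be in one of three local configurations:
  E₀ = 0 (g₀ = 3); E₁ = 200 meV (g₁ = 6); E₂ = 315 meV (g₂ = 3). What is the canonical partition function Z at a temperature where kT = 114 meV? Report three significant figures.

Eᵢ/kT = 0, 1.7544, 2.7632.
Z = Σ gᵢe^(−Eᵢ/kT) = 3·e^(−0) + 6·e^(−1.7544) + 3·e^(−2.7632) = 3.0000 + 1.0381 + 0.18927 = 4.2274.

Z = 4.23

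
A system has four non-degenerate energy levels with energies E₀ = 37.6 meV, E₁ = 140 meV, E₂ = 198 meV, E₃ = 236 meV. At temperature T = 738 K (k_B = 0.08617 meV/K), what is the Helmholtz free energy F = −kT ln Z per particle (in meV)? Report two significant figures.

k_BT = 0.08617 × 738 K = 63.59 meV.
Eᵢ/kT = 0.5913, 2.202, 3.114, 3.711.
Z = Σ e^(−Eᵢ/kT) = e^(−0.5913) + e^(−2.202) + e^(−3.114) + e^(−3.711) = 0.5536 + 0.1106 + 0.04442 + 0.02445 = 0.7331.
F = −kT ln Z = −63.59 × ln(0.7331) = −63.59 × -0.3105 = 20 meV.

20 meV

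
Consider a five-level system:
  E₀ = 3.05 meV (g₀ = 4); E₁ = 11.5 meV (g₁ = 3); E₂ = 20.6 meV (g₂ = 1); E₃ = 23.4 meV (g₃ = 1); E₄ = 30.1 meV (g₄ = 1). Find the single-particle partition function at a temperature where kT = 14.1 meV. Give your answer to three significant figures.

Eᵢ/kT = 0.21631, 0.81560, 1.4610, 1.6596, 2.1348.
Z = Σ gᵢe^(−Eᵢ/kT) = 4·e^(−0.21631) + 3·e^(−0.81560) + 1·e^(−1.4610) + 1·e^(−1.6596) + 1·e^(−2.1348) = 3.2219 + 1.3271 + 0.23200 + 0.19022 + 0.11827 = 5.0895.

Z = 5.09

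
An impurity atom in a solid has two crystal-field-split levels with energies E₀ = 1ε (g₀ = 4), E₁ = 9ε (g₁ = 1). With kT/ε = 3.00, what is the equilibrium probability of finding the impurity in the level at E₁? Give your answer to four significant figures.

Eᵢ/kT = 0.333333, 3.00000.
Z = Σ gᵢe^(−Eᵢ/kT) = 4·e^(−0.333333) + 1·e^(−3.00000) = 2.86613 + 0.0497871 = 2.91592.
P₁ = g₁ e^(−E₁/kT) / Z = 0.0497871/2.91592 = 0.01707.

0.01707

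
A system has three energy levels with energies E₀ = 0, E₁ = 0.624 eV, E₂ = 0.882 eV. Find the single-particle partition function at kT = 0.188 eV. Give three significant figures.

Eᵢ/kT = 0, 3.3191, 4.6915.
Z = Σ e^(−Eᵢ/kT) = e^(−0) + e^(−3.3191) + e^(−4.6915) = 1.0000 + 0.036185 + 0.0091729 = 1.0454.

Z = 1.05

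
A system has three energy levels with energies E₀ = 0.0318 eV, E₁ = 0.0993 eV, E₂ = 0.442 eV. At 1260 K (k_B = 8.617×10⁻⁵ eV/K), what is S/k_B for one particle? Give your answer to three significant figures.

k_BT = 8.617×10⁻⁵ × 1260 K = 0.10857 eV.
Eᵢ/kT = 0.29290, 0.91462, 4.0711.
Z = Σ e^(−Eᵢ/kT) = e^(−0.29290) + e^(−0.91462) + e^(−4.0711) = 0.74610 + 0.40067 + 0.017059 = 1.1638.
⟨E⟩ = Σ EᵢPᵢ = 0.061052 eV.
S/k_B = ln Z + ⟨E⟩/kT = ln(1.1638) + 0.061052/0.10857 = 0.15169 + 0.56233 = 0.714.

0.714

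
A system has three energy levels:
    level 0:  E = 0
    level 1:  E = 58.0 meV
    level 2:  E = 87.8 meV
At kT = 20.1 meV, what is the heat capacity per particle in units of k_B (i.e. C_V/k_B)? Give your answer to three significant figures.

Eᵢ/kT = 0, 2.8856, 4.3682.
Z = Σ e^(−Eᵢ/kT) = e^(−0) + e^(−2.8856) + e^(−4.3682) = 1.0000 + 0.055821 + 0.012674 = 1.0685.
⟨E⟩ = 4.0715 meV, ⟨E²⟩ = 267.18 meV².
C_V/k_B = (⟨E²⟩ − ⟨E⟩²)/(kT)² = (267.18 − 16.577)/404.01 = 0.620.

0.620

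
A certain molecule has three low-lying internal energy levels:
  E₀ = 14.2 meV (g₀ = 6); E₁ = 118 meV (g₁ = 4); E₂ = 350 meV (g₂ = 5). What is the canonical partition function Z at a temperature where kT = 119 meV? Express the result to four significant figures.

Eᵢ/kT = 0.119328, 0.991597, 2.94118.
Z = Σ gᵢe^(−Eᵢ/kT) = 6·e^(−0.119328) + 4·e^(−0.991597) + 5·e^(−2.94118) = 5.32510 + 1.48394 + 0.264017 = 7.07306.

Z = 7.073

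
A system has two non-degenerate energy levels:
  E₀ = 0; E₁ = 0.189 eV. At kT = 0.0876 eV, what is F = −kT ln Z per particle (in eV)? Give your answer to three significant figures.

-0.00958 eV

Eᵢ/kT = 0, 2.1575.
Z = Σ e^(−Eᵢ/kT) = e^(−0) + e^(−2.1575) = 1.0000 + 0.11561 = 1.1156.
F = −kT ln Z = −0.0876 × ln(1.1156) = −0.0876 × 0.10939 = -0.00958 eV.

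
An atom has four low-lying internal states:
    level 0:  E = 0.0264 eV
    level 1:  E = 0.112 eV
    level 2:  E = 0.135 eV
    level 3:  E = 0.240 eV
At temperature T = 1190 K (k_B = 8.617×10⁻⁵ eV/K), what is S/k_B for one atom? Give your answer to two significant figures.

1.2

k_BT = 8.617×10⁻⁵ × 1190 K = 0.1025 eV.
Eᵢ/kT = 0.2576, 1.093, 1.317, 2.341.
Z = Σ e^(−Eᵢ/kT) = e^(−0.2576) + e^(−1.093) + e^(−1.317) + e^(−2.341) = 0.7729 + 0.3352 + 0.2679 + 0.09623 = 1.472.
⟨E⟩ = Σ EᵢPᵢ = 0.07963 eV.
S/k_B = ln Z + ⟨E⟩/kT = ln(1.472) + 0.07963/0.1025 = 0.3866 + 0.7769 = 1.2.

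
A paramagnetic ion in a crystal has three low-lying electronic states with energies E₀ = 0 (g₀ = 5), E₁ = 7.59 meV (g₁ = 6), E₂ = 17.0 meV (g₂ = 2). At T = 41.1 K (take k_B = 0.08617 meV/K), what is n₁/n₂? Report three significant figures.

k_BT = 0.08617 × 41.1 K = 3.5416 meV.
n₁/n₂ = (g₁/g₂) exp[−(E₁−E₂)/kT] = (6/2) × exp(−(-9.41 meV)/(3.5416 meV)) = (6/2) × exp(2.6570) = 42.8.

42.8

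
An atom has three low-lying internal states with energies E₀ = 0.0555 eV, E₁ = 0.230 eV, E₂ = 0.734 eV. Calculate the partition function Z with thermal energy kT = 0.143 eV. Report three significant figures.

Eᵢ/kT = 0.38811, 1.6084, 5.1329.
Z = Σ e^(−Eᵢ/kT) = e^(−0.38811) + e^(−1.6084) + e^(−5.1329) = 0.67834 + 0.20021 + 0.0058994 = 0.88445.

Z = 0.884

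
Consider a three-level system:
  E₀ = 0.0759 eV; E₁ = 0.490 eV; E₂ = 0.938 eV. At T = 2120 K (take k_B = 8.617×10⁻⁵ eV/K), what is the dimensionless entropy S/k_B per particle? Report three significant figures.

0.356

k_BT = 8.617×10⁻⁵ × 2120 K = 0.18268 eV.
Eᵢ/kT = 0.41548, 2.6823, 5.1347.
Z = Σ e^(−Eᵢ/kT) = e^(−0.41548) + e^(−2.6823) + e^(−5.1347) = 0.66002 + 0.068406 + 0.0058888 = 0.73431.
⟨E⟩ = Σ EᵢPᵢ = 0.12139 eV.
S/k_B = ln Z + ⟨E⟩/kT = ln(0.73431) + 0.12139/0.18268 = -0.30882 + 0.66450 = 0.356.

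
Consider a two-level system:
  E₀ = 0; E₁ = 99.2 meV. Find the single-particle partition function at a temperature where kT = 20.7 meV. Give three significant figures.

Z = 1.01

Eᵢ/kT = 0, 4.7923.
Z = Σ e^(−Eᵢ/kT) = e^(−0) + e^(−4.7923) = 1.0000 + 0.0082934 = 1.0083.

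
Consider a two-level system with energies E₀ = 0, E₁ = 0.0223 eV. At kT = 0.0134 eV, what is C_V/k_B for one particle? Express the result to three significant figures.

0.371

Eᵢ/kT = 0, 1.6642.
Z = Σ e^(−Eᵢ/kT) = e^(−0) + e^(−1.6642) = 1.0000 + 0.18934 = 1.1893.
⟨E⟩ = 0.0035502 eV, ⟨E²⟩ = 0.000079170 eV².
C_V/k_B = (⟨E²⟩ − ⟨E⟩²)/(kT)² = (0.000079170 − 0.000012604)/0.00017956 = 0.371.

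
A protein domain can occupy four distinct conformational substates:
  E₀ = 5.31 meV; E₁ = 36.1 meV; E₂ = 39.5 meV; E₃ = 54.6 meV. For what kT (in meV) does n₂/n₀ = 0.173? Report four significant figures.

19.49 meV

n₂/n₀ = exp[−(E₂−E₀)/kT] = 0.173.
⇒ (E₂−E₀)/kT = ln(1/0.173) = ln(5.78035) = 1.75446.
kT = 34.19 meV / 1.75446 = 19.49 meV.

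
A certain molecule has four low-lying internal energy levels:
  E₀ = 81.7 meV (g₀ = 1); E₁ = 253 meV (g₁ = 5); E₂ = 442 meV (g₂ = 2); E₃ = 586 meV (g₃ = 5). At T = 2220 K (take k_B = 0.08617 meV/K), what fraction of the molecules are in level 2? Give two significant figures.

0.082

k_BT = 0.08617 × 2220 K = 191.3 meV.
Eᵢ/kT = 0.4271, 1.323, 2.311, 3.063.
Z = Σ gᵢe^(−Eᵢ/kT) = 1·e^(−0.4271) + 5·e^(−1.323) + 2·e^(−2.311) + 5·e^(−3.063) = 0.6524 + 1.332 + 0.1983 + 0.2337 = 2.416.
P₂ = g₂ e^(−E₂/kT) / Z = 0.1983/2.416 = 0.082.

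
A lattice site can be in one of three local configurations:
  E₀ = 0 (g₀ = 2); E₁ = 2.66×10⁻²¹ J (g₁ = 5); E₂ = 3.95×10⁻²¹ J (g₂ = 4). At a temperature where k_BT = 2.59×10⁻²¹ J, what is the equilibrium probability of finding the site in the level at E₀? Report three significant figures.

Eᵢ/kT = 0, 1.0270, 1.5251.
Z = Σ gᵢe^(−Eᵢ/kT) = 2·e^(−0) + 5·e^(−1.0270) + 4·e^(−1.5251) = 2.0000 + 1.7904 + 0.87040 = 4.6608.
P₀ = g₀ e^(−E₀/kT) / Z = 2.0000/4.6608 = 0.429.

0.429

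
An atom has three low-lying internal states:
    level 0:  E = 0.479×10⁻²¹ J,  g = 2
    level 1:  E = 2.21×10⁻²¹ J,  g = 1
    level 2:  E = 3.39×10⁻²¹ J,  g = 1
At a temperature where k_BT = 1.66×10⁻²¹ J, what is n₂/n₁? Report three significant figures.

n₂/n₁ = (g₂/g₁) exp[−(E₂−E₁)/kT] = (1/1) × exp(−(1.18 ×10⁻²¹ J)/(1.66 ×10⁻²¹ J)) = (1/1) × exp(-0.71084) = 0.491.

0.491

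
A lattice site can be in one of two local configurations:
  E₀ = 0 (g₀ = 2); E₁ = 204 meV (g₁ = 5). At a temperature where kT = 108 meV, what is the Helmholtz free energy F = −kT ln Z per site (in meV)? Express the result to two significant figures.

-110 meV

Eᵢ/kT = 0, 1.889.
Z = Σ gᵢe^(−Eᵢ/kT) = 2·e^(−0) + 5·e^(−1.889) = 2.000 + 0.7561 = 2.756.
F = −kT ln Z = −108 × ln(2.756) = −108 × 1.014 = -110 meV.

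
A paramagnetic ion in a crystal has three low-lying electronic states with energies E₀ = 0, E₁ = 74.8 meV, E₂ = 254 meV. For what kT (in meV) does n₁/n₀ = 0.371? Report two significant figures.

n₁/n₀ = exp[−(E₁−E₀)/kT] = 0.371.
⇒ (E₁−E₀)/kT = ln(1/0.371) = ln(2.695) = 0.9914.
kT = 74.8 meV / 0.9914 = 75 meV.

75 meV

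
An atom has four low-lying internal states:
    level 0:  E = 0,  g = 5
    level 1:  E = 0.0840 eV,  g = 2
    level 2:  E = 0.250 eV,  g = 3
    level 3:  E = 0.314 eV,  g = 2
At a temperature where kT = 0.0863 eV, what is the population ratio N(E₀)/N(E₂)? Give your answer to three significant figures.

30.2

n₀/n₂ = (g₀/g₂) exp[−(E₀−E₂)/kT] = (5/3) × exp(−(-0.250 eV)/(0.0863 eV)) = (5/3) × exp(2.8969) = 30.2.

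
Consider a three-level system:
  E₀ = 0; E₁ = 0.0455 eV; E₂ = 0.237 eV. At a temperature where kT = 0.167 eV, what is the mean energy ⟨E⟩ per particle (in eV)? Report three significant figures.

0.0459 eV

Eᵢ/kT = 0, 0.27246, 1.4192.
Z = Σ e^(−Eᵢ/kT) = e^(−0) + e^(−0.27246) + e^(−1.4192) = 1.0000 + 0.76150 + 0.24191 = 2.0034.
⟨E⟩ = Σ Eᵢ e^(−Eᵢ/kT) / Z = (0·1.0000 + 0.0455·0.76150 + 0.237·0.24191) / 2.0034 = 0.0459 eV.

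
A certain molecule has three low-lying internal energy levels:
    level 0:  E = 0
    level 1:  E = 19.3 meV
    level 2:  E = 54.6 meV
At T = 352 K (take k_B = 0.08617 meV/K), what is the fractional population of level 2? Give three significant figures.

k_BT = 0.08617 × 352 K = 30.332 meV.
Eᵢ/kT = 0, 0.63629, 1.8001.
Z = Σ e^(−Eᵢ/kT) = e^(−0) + e^(−0.63629) + e^(−1.8001) = 1.0000 + 0.52925 + 0.16528 = 1.6945.
P₂ = e^(−E₂/kT) / Z = 0.16528/1.6945 = 0.0975.

0.0975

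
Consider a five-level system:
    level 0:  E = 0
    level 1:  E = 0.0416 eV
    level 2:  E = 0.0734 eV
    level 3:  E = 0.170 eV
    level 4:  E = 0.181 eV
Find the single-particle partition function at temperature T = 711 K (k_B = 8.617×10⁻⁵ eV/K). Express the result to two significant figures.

k_BT = 8.617×10⁻⁵ × 711 K = 0.06127 eV.
Eᵢ/kT = 0, 0.6790, 1.198, 2.775, 2.954.
Z = Σ e^(−Eᵢ/kT) = e^(−0) + e^(−0.6790) + e^(−1.198) + e^(−2.775) + e^(−2.954) = 1.000 + 0.5071 + 0.3018 + 0.06235 + 0.05213 = 1.923.

Z = 1.9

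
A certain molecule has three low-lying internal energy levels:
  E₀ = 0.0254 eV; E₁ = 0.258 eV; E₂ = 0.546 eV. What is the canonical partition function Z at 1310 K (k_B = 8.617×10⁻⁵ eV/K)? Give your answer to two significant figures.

Z = 0.91

k_BT = 8.617×10⁻⁵ × 1310 K = 0.1129 eV.
Eᵢ/kT = 0.2250, 2.285, 4.836.
Z = Σ e^(−Eᵢ/kT) = e^(−0.2250) + e^(−2.285) + e^(−4.836) = 0.7985 + 0.1018 + 0.007939 = 0.9082.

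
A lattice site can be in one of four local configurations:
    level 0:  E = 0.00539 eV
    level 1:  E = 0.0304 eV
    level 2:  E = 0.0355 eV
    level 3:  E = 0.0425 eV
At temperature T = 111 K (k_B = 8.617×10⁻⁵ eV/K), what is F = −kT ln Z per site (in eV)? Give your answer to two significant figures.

0.0042 eV

k_BT = 8.617×10⁻⁵ × 111 K = 0.009565 eV.
Eᵢ/kT = 0.5635, 3.178, 3.711, 4.443.
Z = Σ e^(−Eᵢ/kT) = e^(−0.5635) + e^(−3.178) + e^(−3.711) + e^(−4.443) = 0.5692 + 0.04167 + 0.02445 + 0.01176 = 0.6471.
F = −kT ln Z = −0.009565 × ln(0.6471) = −0.009565 × -0.4353 = 0.0042 eV.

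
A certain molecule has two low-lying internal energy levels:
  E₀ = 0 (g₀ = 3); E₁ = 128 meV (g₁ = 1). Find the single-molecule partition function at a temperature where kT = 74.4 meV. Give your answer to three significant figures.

Eᵢ/kT = 0, 1.7204.
Z = Σ gᵢe^(−Eᵢ/kT) = 3·e^(−0) + 1·e^(−1.7204) = 3.0000 + 0.17899 = 3.1790.

Z = 3.18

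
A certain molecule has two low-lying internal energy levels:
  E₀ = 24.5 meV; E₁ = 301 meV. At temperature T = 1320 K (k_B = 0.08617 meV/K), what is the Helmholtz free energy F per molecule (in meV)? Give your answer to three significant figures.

14.9 meV

k_BT = 0.08617 × 1320 K = 113.74 meV.
Eᵢ/kT = 0.21540, 2.6464.
Z = Σ e^(−Eᵢ/kT) = e^(−0.21540) + e^(−2.6464) = 0.80622 + 0.070906 = 0.87713.
F = −kT ln Z = −113.74 × ln(0.87713) = −113.74 × -0.13110 = 14.9 meV.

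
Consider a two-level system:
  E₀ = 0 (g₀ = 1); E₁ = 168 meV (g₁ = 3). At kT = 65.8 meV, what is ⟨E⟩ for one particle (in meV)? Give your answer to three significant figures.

31.8 meV

Eᵢ/kT = 0, 2.5532.
Z = Σ gᵢe^(−Eᵢ/kT) = 1·e^(−0) + 3·e^(−2.5532) = 1.0000 + 0.23350 = 1.2335.
⟨E⟩ = Σ Eᵢ gᵢe^(−Eᵢ/kT) / Z = (0·1.0000 + 168·0.23350) / 1.2335 = 31.8 meV.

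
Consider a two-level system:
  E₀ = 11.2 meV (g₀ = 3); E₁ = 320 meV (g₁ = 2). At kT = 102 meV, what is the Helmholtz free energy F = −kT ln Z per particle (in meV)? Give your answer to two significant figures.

-100 meV

Eᵢ/kT = 0.1098, 3.137.
Z = Σ gᵢe^(−Eᵢ/kT) = 3·e^(−0.1098) + 2·e^(−3.137) = 2.688 + 0.08683 = 2.775.
F = −kT ln Z = −102 × ln(2.775) = −102 × 1.021 = -100 meV.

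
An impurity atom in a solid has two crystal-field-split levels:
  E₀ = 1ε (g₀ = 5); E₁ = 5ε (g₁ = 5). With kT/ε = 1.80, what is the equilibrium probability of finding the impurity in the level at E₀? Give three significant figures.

0.902

Eᵢ/kT = 0.55556, 2.7778.
Z = Σ gᵢe^(−Eᵢ/kT) = 5·e^(−0.55556) + 5·e^(−2.7778) = 2.8688 + 0.31088 = 3.1797.
P₀ = g₀ e^(−E₀/kT) / Z = 2.8688/3.1797 = 0.902.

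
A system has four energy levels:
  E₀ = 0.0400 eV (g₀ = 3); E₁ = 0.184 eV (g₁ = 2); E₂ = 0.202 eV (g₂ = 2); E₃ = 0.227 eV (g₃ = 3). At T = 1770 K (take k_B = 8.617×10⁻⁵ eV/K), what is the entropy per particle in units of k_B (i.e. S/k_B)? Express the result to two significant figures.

k_BT = 8.617×10⁻⁵ × 1770 K = 0.1525 eV.
Eᵢ/kT = 0.2623, 1.207, 1.325, 1.489.
Z = Σ gᵢe^(−Eᵢ/kT) = 3·e^(−0.2623) + 2·e^(−1.207) + 2·e^(−1.325) + 3·e^(−1.489) = 2.308 + 0.5982 + 0.5316 + 0.6768 = 4.115.
⟨E⟩ = Σ EᵢPᵢ = 0.1126 eV.
S/k_B = ln Z + ⟨E⟩/kT = ln(4.115) + 0.1126/0.1525 = 1.415 + 0.7384 = 2.2.

2.2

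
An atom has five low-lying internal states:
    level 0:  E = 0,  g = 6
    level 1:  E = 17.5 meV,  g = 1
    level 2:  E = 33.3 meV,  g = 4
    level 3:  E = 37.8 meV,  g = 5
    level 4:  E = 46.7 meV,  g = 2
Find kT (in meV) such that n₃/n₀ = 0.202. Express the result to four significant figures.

n₃/n₀ = (g₃/g₀) exp[−(E₃−E₀)/kT] = 0.202.
⇒ (E₃−E₀)/kT = ln((5/6)/0.202) = ln(4.12541) = 1.41717.
kT = 37.8 meV / 1.41717 = 26.67 meV.

26.67 meV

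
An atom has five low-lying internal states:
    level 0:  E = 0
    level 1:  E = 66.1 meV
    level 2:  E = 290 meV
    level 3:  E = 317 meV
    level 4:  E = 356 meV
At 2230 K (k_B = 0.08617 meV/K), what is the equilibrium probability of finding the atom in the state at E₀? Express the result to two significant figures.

k_BT = 0.08617 × 2230 K = 192.2 meV.
Eᵢ/kT = 0, 0.3439, 1.509, 1.649, 1.852.
Z = Σ e^(−Eᵢ/kT) = e^(−0) + e^(−0.3439) + e^(−1.509) + e^(−1.649) + e^(−1.852) = 1.000 + 0.7090 + 0.2211 + 0.1922 + 0.1569 = 2.279.
P₀ = e^(−E₀/kT) / Z = 1.000/2.279 = 0.44.

0.44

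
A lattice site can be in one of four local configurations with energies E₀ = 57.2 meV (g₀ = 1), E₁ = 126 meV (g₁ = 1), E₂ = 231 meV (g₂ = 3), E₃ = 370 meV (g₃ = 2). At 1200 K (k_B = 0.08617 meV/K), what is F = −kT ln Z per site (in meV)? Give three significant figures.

k_BT = 0.08617 × 1200 K = 103.40 meV.
Eᵢ/kT = 0.55319, 1.2186, 2.2340, 3.5783.
Z = Σ gᵢe^(−Eᵢ/kT) = 1·e^(−0.55319) + 1·e^(−1.2186) + 3·e^(−2.2340) + 2·e^(−3.5783) = 0.57511 + 0.29564 + 0.32130 + 0.055846 = 1.2479.
F = −kT ln Z = −103.40 × ln(1.2479) = −103.40 × 0.22146 = -22.9 meV.

-22.9 meV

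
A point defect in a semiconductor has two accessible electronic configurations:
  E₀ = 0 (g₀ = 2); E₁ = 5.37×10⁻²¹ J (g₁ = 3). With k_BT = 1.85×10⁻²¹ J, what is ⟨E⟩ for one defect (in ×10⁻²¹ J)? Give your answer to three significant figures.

0.408 ×10⁻²¹ J

Eᵢ/kT = 0, 2.9027.
Z = Σ gᵢe^(−Eᵢ/kT) = 2·e^(−0) + 3·e^(−2.9027) = 2.0000 + 0.16462 = 2.1646.
⟨E⟩ = Σ Eᵢ gᵢe^(−Eᵢ/kT) / Z = (0·2.0000 + 5.37·0.16462) / 2.1646 = 0.408 ×10⁻²¹ J.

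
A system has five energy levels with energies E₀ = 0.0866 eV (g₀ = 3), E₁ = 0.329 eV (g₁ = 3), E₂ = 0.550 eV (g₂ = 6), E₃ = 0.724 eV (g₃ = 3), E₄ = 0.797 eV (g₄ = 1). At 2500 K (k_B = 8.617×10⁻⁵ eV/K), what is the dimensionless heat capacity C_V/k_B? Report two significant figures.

0.85

k_BT = 8.617×10⁻⁵ × 2500 K = 0.2154 eV.
Eᵢ/kT = 0.4020, 1.527, 2.553, 3.361, 3.700.
Z = Σ gᵢe^(−Eᵢ/kT) = 3·e^(−0.4020) + 3·e^(−1.527) + 6·e^(−2.553) + 3·e^(−3.361) + 1·e^(−3.700) = 2.007 + 0.6516 + 0.4671 + 0.1041 + 0.02472 = 3.255.
⟨E⟩ = 0.2274 eV, ⟨E²⟩ = 0.09129 eV².
C_V/k_B = (⟨E²⟩ − ⟨E⟩²)/(kT)² = (0.09129 − 0.05171)/0.04640 = 0.85.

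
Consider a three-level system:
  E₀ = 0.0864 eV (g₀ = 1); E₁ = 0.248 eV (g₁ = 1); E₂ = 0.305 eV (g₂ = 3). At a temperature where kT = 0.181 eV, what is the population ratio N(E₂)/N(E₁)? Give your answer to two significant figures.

n₂/n₁ = (g₂/g₁) exp[−(E₂−E₁)/kT] = (3/1) × exp(−(0.057 eV)/(0.181 eV)) = (3/1) × exp(-0.3149) = 2.2.

2.2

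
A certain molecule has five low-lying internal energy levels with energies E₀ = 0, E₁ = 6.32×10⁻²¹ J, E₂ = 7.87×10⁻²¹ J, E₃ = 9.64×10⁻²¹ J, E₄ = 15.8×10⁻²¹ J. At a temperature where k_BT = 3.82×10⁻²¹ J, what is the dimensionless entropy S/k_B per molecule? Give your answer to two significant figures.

Eᵢ/kT = 0, 1.654, 2.060, 2.524, 4.136.
Z = Σ e^(−Eᵢ/kT) = e^(−0) + e^(−1.654) + e^(−2.060) + e^(−2.524) + e^(−4.136) = 1.000 + 0.1913 + 0.1275 + 0.08014 + 0.01599 = 1.415.
⟨E⟩ = Σ EᵢPᵢ = 2.288 ×10⁻²¹ J.
S/k_B = ln Z + ⟨E⟩/kT = ln(1.415) + 2.288/3.82 = 0.3471 + 0.5990 = 0.95.

0.95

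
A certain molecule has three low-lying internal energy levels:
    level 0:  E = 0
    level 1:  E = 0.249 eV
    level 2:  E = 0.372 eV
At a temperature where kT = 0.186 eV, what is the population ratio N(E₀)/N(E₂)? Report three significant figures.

7.39

n₀/n₂ = exp[−(E₀−E₂)/kT] = exp(−(-0.372 eV)/(0.186 eV)) = exp(2.0000) = 7.39.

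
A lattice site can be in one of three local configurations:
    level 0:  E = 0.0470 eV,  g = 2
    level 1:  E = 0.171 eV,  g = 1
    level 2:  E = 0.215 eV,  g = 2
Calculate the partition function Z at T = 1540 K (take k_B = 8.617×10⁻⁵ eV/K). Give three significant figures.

k_BT = 8.617×10⁻⁵ × 1540 K = 0.13270 eV.
Eᵢ/kT = 0.35418, 1.2886, 1.6202.
Z = Σ gᵢe^(−Eᵢ/kT) = 2·e^(−0.35418) + 1·e^(−1.2886) + 2·e^(−1.6202) = 1.4035 + 0.27566 + 0.39572 = 2.0749.

Z = 2.07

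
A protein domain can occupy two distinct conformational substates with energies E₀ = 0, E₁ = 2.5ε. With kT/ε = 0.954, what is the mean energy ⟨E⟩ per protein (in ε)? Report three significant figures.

0.170 ε

Eᵢ/kT = 0, 2.6205.
Z = Σ e^(−Eᵢ/kT) = e^(−0) + e^(−2.6205) = 1.0000 + 0.072766 = 1.0728.
⟨E⟩ = Σ Eᵢ e^(−Eᵢ/kT) / Z = (0·1.0000 + 2.5·0.072766) / 1.0728 = 0.170 ε.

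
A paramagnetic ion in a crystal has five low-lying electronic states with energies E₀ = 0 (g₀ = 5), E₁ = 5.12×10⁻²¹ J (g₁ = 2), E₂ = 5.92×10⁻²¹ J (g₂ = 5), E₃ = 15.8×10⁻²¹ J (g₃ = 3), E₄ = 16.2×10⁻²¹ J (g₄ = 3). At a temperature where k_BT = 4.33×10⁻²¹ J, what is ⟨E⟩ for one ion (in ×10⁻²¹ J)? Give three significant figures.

Eᵢ/kT = 0, 1.1824, 1.3672, 3.6490, 3.7413.
Z = Σ gᵢe^(−Eᵢ/kT) = 5·e^(−0) + 2·e^(−1.1824) + 5·e^(−1.3672) + 3·e^(−3.6490) + 3·e^(−3.7413) = 5.0000 + 0.61308 + 1.2741 + 0.078051 + 0.071170 = 7.0364.
⟨E⟩ = Σ Eᵢ gᵢe^(−Eᵢ/kT) / Z = (0·5.0000 + 5.12·0.61308 + 5.92·1.2741 + 15.8·0.078051 + 16.2·0.071170) / 7.0364 = 1.86 ×10⁻²¹ J.

1.86 ×10⁻²¹ J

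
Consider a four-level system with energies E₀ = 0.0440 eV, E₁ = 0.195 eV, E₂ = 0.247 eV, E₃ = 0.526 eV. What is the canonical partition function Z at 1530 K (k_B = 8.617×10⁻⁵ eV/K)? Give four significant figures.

k_BT = 8.617×10⁻⁵ × 1530 K = 0.131840 eV.
Eᵢ/kT = 0.333738, 1.47907, 1.87348, 3.98968.
Z = Σ e^(−Eᵢ/kT) = e^(−0.333738) + e^(−1.47907) + e^(−1.87348) + e^(−3.98968) = 0.716241 + 0.227849 + 0.153588 + 0.0185056 = 1.11618.

Z = 1.116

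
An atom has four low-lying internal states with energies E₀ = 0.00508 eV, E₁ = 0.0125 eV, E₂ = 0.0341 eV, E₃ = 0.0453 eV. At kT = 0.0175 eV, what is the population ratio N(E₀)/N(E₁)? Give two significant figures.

1.5

n₀/n₁ = exp[−(E₀−E₁)/kT] = exp(−(-0.00742 eV)/(0.0175 eV)) = exp(0.4240) = 1.5.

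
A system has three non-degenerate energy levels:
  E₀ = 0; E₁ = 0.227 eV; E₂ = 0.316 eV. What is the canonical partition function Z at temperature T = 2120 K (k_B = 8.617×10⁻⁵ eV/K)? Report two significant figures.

k_BT = 8.617×10⁻⁵ × 2120 K = 0.1827 eV.
Eᵢ/kT = 0, 1.242, 1.730.
Z = Σ e^(−Eᵢ/kT) = e^(−0) + e^(−1.242) + e^(−1.730) = 1.000 + 0.2888 + 0.1773 = 1.466.

Z = 1.5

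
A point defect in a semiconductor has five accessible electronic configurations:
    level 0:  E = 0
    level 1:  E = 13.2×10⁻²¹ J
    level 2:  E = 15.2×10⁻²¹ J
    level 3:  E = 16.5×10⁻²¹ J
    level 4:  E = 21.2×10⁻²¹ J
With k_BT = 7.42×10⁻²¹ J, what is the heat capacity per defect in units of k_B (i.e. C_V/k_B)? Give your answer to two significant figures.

0.98

Eᵢ/kT = 0, 1.779, 2.049, 2.224, 2.857.
Z = Σ e^(−Eᵢ/kT) = e^(−0) + e^(−1.779) + e^(−2.049) + e^(−2.224) + e^(−2.857) = 1.000 + 0.1688 + 0.1289 + 0.1082 + 0.05744 = 1.463.
⟨E⟩ = 4.915, ⟨E²⟩ = 78.24.
C_V/k_B = (⟨E²⟩ − ⟨E⟩²)/(kT)² = (78.24 − 24.16)/55.06 = 0.98.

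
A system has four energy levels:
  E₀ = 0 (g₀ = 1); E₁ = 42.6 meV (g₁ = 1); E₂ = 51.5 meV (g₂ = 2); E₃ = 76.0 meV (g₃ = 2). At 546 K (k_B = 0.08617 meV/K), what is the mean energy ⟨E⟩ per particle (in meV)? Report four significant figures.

33.15 meV

k_BT = 0.08617 × 546 K = 47.0488 meV.
Eᵢ/kT = 0, 0.905443, 1.09461, 1.61534.
Z = Σ gᵢe^(−Eᵢ/kT) = 1·e^(−0) + 1·e^(−0.905443) + 2·e^(−1.09461) + 2·e^(−1.61534) = 1.00000 + 0.404363 + 0.669340 + 0.397646 = 2.47135.
⟨E⟩ = Σ Eᵢ gᵢe^(−Eᵢ/kT) / Z = (0·1.00000 + 42.6·0.404363 + 51.5·0.669340 + 76.0·0.397646) / 2.47135 = 33.15 meV.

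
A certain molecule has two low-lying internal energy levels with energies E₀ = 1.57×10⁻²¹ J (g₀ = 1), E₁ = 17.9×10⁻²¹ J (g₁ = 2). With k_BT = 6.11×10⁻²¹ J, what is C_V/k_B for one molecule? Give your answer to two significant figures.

Eᵢ/kT = 0.2570, 2.930.
Z = Σ gᵢe^(−Eᵢ/kT) = 1·e^(−0.2570) + 2·e^(−2.930) = 0.7734 + 0.1068 = 0.8802.
⟨E⟩ = 3.551, ⟨E²⟩ = 41.04.
C_V/k_B = (⟨E²⟩ − ⟨E⟩²)/(kT)² = (41.04 − 12.61)/37.33 = 0.76.

0.76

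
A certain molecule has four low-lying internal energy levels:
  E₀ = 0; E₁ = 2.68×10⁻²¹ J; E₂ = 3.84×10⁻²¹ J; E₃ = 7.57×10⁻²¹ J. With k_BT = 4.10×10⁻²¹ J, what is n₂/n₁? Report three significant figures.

0.754

n₂/n₁ = exp[−(E₂−E₁)/kT] = exp(−(1.16 ×10⁻²¹ J)/(4.10 ×10⁻²¹ J)) = exp(-0.28293) = 0.754.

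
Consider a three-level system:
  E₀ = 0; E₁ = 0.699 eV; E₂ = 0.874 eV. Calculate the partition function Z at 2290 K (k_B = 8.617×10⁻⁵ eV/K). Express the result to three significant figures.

Z = 1.04

k_BT = 8.617×10⁻⁵ × 2290 K = 0.19733 eV.
Eᵢ/kT = 0, 3.5423, 4.4291.
Z = Σ e^(−Eᵢ/kT) = e^(−0) + e^(−3.5423) + e^(−4.4291) = 1.0000 + 0.028947 + 0.011925 = 1.0409.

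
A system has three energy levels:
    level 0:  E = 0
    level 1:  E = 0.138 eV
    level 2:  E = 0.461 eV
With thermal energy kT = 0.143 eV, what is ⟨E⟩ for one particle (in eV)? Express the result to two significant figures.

0.050 eV

Eᵢ/kT = 0, 0.9650, 3.224.
Z = Σ e^(−Eᵢ/kT) = e^(−0) + e^(−0.9650) + e^(−3.224) = 1.000 + 0.3810 + 0.03980 = 1.421.
⟨E⟩ = Σ Eᵢ e^(−Eᵢ/kT) / Z = (0·1.000 + 0.138·0.3810 + 0.461·0.03980) / 1.421 = 0.050 eV.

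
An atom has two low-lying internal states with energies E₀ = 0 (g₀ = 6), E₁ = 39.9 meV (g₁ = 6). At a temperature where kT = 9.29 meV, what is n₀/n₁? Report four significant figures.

n₀/n₁ = (g₀/g₁) exp[−(E₀−E₁)/kT] = (6/6) × exp(−(-39.9 meV)/(9.29 meV)) = (6/6) × exp(4.29494) = 73.33.

73.33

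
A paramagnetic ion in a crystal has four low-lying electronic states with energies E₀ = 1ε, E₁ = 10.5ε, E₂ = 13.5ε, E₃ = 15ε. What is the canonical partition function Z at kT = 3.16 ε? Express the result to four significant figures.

Eᵢ/kT = 0.316456, 3.32278, 4.27215, 4.74684.
Z = Σ e^(−Eᵢ/kT) = e^(−0.316456) + e^(−3.32278) + e^(−4.27215) + e^(−4.74684) = 0.728727 + 0.0360525 + 0.0139518 + 0.00867908 = 0.787410.

Z = 0.7874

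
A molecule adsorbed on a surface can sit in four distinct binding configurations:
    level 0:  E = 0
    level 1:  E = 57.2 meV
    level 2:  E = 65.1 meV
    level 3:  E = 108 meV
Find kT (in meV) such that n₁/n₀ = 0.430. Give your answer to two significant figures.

n₁/n₀ = exp[−(E₁−E₀)/kT] = 0.430.
⇒ (E₁−E₀)/kT = ln(1/0.430) = ln(2.326) = 0.8442.
kT = 57.2 meV / 0.8442 = 68 meV.

68 meV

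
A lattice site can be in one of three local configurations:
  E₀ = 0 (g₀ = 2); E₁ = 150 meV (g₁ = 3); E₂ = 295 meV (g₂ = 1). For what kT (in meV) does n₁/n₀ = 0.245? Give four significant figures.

n₁/n₀ = (g₁/g₀) exp[−(E₁−E₀)/kT] = 0.245.
⇒ (E₁−E₀)/kT = ln((3/2)/0.245) = ln(6.12245) = 1.81196.
kT = 150 meV / 1.81196 = 82.78 meV.

82.78 meV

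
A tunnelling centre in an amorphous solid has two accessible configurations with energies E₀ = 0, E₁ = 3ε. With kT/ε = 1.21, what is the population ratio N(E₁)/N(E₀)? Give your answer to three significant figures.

0.0838

n₁/n₀ = exp[−(E₁−E₀)/kT] = exp(−(3ε)/(1.21ε)) = exp(-2.4793) = 0.0838.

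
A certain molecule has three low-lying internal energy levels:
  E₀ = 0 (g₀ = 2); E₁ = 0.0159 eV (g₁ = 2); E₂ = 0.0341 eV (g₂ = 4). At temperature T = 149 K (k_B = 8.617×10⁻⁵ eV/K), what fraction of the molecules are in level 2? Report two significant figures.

k_BT = 8.617×10⁻⁵ × 149 K = 0.01284 eV.
Eᵢ/kT = 0, 1.238, 2.656.
Z = Σ gᵢe^(−Eᵢ/kT) = 2·e^(−0) + 2·e^(−1.238) + 4·e^(−2.656) = 2.000 + 0.5799 + 0.2809 = 2.861.
P₂ = g₂ e^(−E₂/kT) / Z = 0.2809/2.861 = 0.098.

0.098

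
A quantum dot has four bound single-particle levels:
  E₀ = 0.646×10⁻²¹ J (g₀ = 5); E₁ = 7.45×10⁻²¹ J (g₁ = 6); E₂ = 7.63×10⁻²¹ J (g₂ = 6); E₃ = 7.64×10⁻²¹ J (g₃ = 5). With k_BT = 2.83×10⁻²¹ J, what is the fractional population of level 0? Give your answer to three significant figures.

0.772

Eᵢ/kT = 0.22827, 2.6325, 2.6961, 2.6996.
Z = Σ gᵢe^(−Eᵢ/kT) = 5·e^(−0.22827) + 6·e^(−2.6325) + 6·e^(−2.6961) + 5·e^(−2.6996) = 3.9795 + 0.43139 + 0.40481 + 0.33616 = 5.1519.
P₀ = g₀ e^(−E₀/kT) / Z = 3.9795/5.1519 = 0.772.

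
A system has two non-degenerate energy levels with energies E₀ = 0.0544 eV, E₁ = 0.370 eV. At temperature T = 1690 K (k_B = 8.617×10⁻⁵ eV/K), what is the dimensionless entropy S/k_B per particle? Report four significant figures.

0.3311

k_BT = 8.617×10⁻⁵ × 1690 K = 0.145627 eV.
Eᵢ/kT = 0.373557, 2.54074.
Z = Σ e^(−Eᵢ/kT) = e^(−0.373557) + e^(−2.54074) = 0.688282 + 0.0788081 = 0.767090.
⟨E⟩ = Σ EᵢPᵢ = 0.0868236 eV.
S/k_B = ln Z + ⟨E⟩/kT = ln(0.767090) + 0.0868236/0.145627 = -0.265151 + 0.596205 = 0.3311.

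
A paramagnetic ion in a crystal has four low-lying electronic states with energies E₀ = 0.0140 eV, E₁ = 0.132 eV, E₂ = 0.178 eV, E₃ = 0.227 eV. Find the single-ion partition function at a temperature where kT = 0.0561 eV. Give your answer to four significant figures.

Z = 0.9336

Eᵢ/kT = 0.249554, 2.35294, 3.17291, 4.04635.
Z = Σ e^(−Eᵢ/kT) = e^(−0.249554) + e^(−2.35294) + e^(−3.17291) + e^(−4.04635) = 0.779148 + 0.0950892 + 0.0418815 + 0.0174861 = 0.933605.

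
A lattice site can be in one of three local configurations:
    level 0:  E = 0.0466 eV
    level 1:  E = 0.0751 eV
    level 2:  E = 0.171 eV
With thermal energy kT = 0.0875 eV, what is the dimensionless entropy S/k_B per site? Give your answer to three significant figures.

Eᵢ/kT = 0.53257, 0.85829, 1.9543.
Z = Σ e^(−Eᵢ/kT) = e^(−0.53257) + e^(−0.85829) + e^(−1.9543) = 0.58709 + 0.42389 + 0.14166 = 1.1526.
⟨E⟩ = Σ EᵢPᵢ = 0.072372 eV.
S/k_B = ln Z + ⟨E⟩/kT = ln(1.1526) + 0.072372/0.0875 = 0.14202 + 0.82711 = 0.969.

0.969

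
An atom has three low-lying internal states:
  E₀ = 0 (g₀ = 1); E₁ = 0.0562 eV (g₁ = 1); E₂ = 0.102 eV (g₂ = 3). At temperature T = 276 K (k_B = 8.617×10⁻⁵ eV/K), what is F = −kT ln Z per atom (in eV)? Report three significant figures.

k_BT = 8.617×10⁻⁵ × 276 K = 0.023783 eV.
Eᵢ/kT = 0, 2.3630, 4.2888.
Z = Σ gᵢe^(−Eᵢ/kT) = 1·e^(−0) + 1·e^(−2.3630) + 3·e^(−4.2888) = 1.0000 + 0.094137 + 0.041164 = 1.1353.
F = −kT ln Z = −0.023783 × ln(1.1353) = −0.023783 × 0.12690 = -0.00302 eV.

-0.00302 eV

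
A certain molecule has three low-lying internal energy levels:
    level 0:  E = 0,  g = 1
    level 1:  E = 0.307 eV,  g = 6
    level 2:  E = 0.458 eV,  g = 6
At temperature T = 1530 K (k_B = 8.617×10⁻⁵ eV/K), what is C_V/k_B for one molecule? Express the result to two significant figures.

k_BT = 8.617×10⁻⁵ × 1530 K = 0.1318 eV.
Eᵢ/kT = 0, 2.329, 3.475.
Z = Σ gᵢe^(−Eᵢ/kT) = 1·e^(−0) + 6·e^(−2.329) + 6·e^(−3.475) = 1.000 + 0.5844 + 0.1858 = 1.770.
⟨E⟩ = 0.1494 eV, ⟨E²⟩ = 0.05314 eV².
C_V/k_B = (⟨E²⟩ − ⟨E⟩²)/(kT)² = (0.05314 − 0.02232)/0.01737 = 1.8.

1.8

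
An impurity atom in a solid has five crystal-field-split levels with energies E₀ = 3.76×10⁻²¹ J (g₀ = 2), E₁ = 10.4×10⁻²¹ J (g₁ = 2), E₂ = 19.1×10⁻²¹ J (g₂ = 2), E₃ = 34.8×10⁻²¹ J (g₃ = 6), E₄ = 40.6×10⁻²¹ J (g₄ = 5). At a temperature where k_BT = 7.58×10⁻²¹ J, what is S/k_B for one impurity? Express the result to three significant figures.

Eᵢ/kT = 0.49604, 1.3720, 2.5198, 4.5910, 5.3562.
Z = Σ gᵢe^(−Eᵢ/kT) = 2·e^(−0.49604) + 2·e^(−1.3720) + 2·e^(−2.5198) + 6·e^(−4.5910) + 5·e^(−5.3562) = 1.2179 + 0.50720 + 0.16095 + 0.060856 + 0.023594 = 1.9705.
⟨E⟩ = Σ EᵢPᵢ = 8.1218 ×10⁻²¹ J.
S/k_B = ln Z + ⟨E⟩/kT = ln(1.9705) + 8.1218/7.58 = 0.67829 + 1.0715 = 1.75.

1.75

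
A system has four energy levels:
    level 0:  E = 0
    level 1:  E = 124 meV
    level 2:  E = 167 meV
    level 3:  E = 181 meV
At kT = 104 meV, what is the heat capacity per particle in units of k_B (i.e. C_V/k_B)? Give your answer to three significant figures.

0.534

Eᵢ/kT = 0, 1.1923, 1.6058, 1.7404.
Z = Σ e^(−Eᵢ/kT) = e^(−0) + e^(−1.1923) + e^(−1.6058) + e^(−1.7404) = 1.0000 + 0.30352 + 0.20073 + 0.17545 = 1.6797.
⟨E⟩ = 61.270 meV, ⟨E²⟩ = 9533.2 meV².
C_V/k_B = (⟨E²⟩ − ⟨E⟩²)/(kT)² = (9533.2 − 3754.0)/10816 = 0.534.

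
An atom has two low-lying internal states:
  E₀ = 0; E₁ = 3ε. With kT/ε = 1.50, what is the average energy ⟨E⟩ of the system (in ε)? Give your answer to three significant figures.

0.358 ε

Eᵢ/kT = 0, 2.0000.
Z = Σ e^(−Eᵢ/kT) = e^(−0) + e^(−2.0000) = 1.0000 + 0.13534 = 1.1353.
⟨E⟩ = Σ Eᵢ e^(−Eᵢ/kT) / Z = (0·1.0000 + 3·0.13534) / 1.1353 = 0.358 ε.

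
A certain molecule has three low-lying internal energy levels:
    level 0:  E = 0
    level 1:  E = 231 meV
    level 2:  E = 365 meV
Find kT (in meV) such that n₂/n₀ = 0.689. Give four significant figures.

n₂/n₀ = exp[−(E₂−E₀)/kT] = 0.689.
⇒ (E₂−E₀)/kT = ln(1/0.689) = ln(1.45138) = 0.372515.
kT = 365 meV / 0.372515 = 979.8 meV.

979.8 meV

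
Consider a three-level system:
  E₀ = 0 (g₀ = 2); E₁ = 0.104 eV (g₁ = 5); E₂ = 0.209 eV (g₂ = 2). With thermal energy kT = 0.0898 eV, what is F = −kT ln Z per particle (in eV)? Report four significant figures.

-0.1191 eV

Eᵢ/kT = 0, 1.15813, 2.32739.
Z = Σ gᵢe^(−Eᵢ/kT) = 2·e^(−0) + 5·e^(−1.15813) + 2·e^(−2.32739) = 2.00000 + 1.57036 + 0.195100 = 3.76546.
F = −kT ln Z = −0.0898 × ln(3.76546) = −0.0898 × 1.32587 = -0.1191 eV.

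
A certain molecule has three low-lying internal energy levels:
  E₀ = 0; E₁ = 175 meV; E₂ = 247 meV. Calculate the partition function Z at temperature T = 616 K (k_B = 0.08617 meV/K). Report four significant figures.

Z = 1.047

k_BT = 0.08617 × 616 K = 53.0807 meV.
Eᵢ/kT = 0, 3.29687, 4.65329.
Z = Σ e^(−Eᵢ/kT) = e^(−0) + e^(−3.29687) + e^(−4.65329) = 1.00000 + 0.0369988 + 0.00953020 = 1.04653.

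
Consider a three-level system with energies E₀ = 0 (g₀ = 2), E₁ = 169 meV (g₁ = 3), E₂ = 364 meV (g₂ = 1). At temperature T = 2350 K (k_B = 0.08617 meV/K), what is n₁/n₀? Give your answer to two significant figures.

0.65

k_BT = 0.08617 × 2350 K = 202.5 meV.
n₁/n₀ = (g₁/g₀) exp[−(E₁−E₀)/kT] = (3/2) × exp(−(169 meV)/(202.5 meV)) = (3/2) × exp(-0.8346) = 0.65.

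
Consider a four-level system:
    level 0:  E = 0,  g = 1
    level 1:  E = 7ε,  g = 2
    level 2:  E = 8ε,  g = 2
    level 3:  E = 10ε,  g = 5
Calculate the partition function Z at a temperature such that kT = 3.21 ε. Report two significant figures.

Z = 1.6

Eᵢ/kT = 0, 2.181, 2.492, 3.115.
Z = Σ gᵢe^(−Eᵢ/kT) = 1·e^(−0) + 2·e^(−2.181) + 2·e^(−2.492) + 5·e^(−3.115) = 1.000 + 0.2259 + 0.1655 + 0.2219 = 1.613.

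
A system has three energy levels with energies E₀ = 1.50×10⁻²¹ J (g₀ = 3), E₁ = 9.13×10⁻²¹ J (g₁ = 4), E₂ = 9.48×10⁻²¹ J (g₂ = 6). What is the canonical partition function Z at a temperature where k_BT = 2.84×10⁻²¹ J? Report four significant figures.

Z = 2.143

Eᵢ/kT = 0.528169, 3.21479, 3.33803.
Z = Σ gᵢe^(−Eᵢ/kT) = 3·e^(−0.528169) + 4·e^(−3.21479) + 6·e^(−3.33803) = 1.76905 + 0.160655 + 0.213041 = 2.14275.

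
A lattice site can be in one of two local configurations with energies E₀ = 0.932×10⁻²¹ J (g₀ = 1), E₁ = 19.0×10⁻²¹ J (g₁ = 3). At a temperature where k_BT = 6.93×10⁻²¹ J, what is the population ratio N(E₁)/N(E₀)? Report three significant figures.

n₁/n₀ = (g₁/g₀) exp[−(E₁−E₀)/kT] = (3/1) × exp(−(18.068 ×10⁻²¹ J)/(6.93 ×10⁻²¹ J)) = (3/1) × exp(-2.6072) = 0.221.

0.221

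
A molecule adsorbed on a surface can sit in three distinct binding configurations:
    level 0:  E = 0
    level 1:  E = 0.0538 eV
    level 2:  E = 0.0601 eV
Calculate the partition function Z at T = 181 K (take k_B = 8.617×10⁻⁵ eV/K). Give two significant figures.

k_BT = 8.617×10⁻⁵ × 181 K = 0.01560 eV.
Eᵢ/kT = 0, 3.449, 3.853.
Z = Σ e^(−Eᵢ/kT) = e^(−0) + e^(−3.449) + e^(−3.853) = 1.000 + 0.03178 + 0.02122 = 1.053.

Z = 1.1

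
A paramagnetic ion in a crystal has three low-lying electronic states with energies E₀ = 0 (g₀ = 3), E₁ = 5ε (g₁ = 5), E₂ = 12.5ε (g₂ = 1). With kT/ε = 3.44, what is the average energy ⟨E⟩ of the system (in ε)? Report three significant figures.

Eᵢ/kT = 0, 1.4535, 3.6337.
Z = Σ gᵢe^(−Eᵢ/kT) = 3·e^(−0) + 5·e^(−1.4535) + 1·e^(−3.6337) = 3.0000 + 1.1688 + 0.026418 = 4.1952.
⟨E⟩ = Σ Eᵢ gᵢe^(−Eᵢ/kT) / Z = (0·3.0000 + 5·1.1688 + 12.5·0.026418) / 4.1952 = 1.47 ε.

1.47 ε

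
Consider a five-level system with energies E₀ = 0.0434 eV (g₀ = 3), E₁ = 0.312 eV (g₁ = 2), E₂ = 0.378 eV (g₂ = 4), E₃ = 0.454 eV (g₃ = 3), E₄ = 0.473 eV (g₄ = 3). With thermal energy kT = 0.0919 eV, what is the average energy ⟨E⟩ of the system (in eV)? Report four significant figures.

Eᵢ/kT = 0.472252, 3.39499, 4.11317, 4.94015, 5.14690.
Z = Σ gᵢe^(−Eᵢ/kT) = 3·e^(−0.472252) + 2·e^(−3.39499) + 4·e^(−4.11317) + 3·e^(−4.94015) + 3·e^(−5.14690) = 1.87079 + 0.0670818 + 0.0654234 + 0.0214606 + 0.0174522 = 2.04221.
⟨E⟩ = Σ Eᵢ gᵢe^(−Eᵢ/kT) / Z = (0.0434·1.87079 + 0.312·0.0670818 + 0.378·0.0654234 + 0.454·0.0214606 + 0.473·0.0174522) / 2.04221 = 0.07093 eV.

0.07093 eV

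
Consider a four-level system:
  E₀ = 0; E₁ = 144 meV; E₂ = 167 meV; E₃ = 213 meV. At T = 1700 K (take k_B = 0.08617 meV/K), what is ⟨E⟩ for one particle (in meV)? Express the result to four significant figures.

81.48 meV

k_BT = 0.08617 × 1700 K = 146.489 meV.
Eᵢ/kT = 0, 0.983009, 1.14002, 1.45403.
Z = Σ e^(−Eᵢ/kT) = e^(−0) + e^(−0.983009) + e^(−1.14002) + e^(−1.45403) = 1.00000 + 0.374183 + 0.319813 + 0.233627 = 1.92762.
⟨E⟩ = Σ Eᵢ e^(−Eᵢ/kT) / Z = (0·1.00000 + 144·0.374183 + 167·0.319813 + 213·0.233627) / 1.92762 = 81.48 meV.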